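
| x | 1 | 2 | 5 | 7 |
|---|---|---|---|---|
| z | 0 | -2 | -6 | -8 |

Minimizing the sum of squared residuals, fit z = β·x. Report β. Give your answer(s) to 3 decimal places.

The normal equations are: 79·β = -90.
β = (-90)/79 = -1.13924.

β = -1.139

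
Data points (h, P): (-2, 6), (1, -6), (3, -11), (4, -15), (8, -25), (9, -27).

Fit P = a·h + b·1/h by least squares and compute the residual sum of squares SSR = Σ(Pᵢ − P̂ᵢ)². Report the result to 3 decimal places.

Setting ∂/∂a … = 0 gives: 175·a + 6·b = -554;  6·a + (7525/5184)·b = -541/24.
Δ = 175·(7525/5184) − 6² = 1130251/5184.
a = ((-554)·(7525/5184) − 6·(-541/24))/(1130251/5184) = -3467714/1130251; b = (175·(-541/24) − 6·(-554))/(1130251/5184) = -3218184/1130251.
Residuals: -1763014/1130251, -95608/1130251, -956891/1130251, -2278363/1130251, -112290/1130251, 1050225/1130251; SSR = 9147985/1130251.

SSR = 8.094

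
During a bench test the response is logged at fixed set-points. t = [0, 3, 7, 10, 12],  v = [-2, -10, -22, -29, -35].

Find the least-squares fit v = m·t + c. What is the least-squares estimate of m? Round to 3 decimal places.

m = -2.745

The normal system AᵀA·[m, c]ᵀ = Aᵀv is [[302, 32]; [32, 5]]·[m, c]ᵀ = [-894, -98]ᵀ.
Eliminating c: 5·(row 1) − 32·(row 2) gives 486·m = 5·(-894) − 32·(-98) = -1334, so m = -667/243.
Then c = ((-98) − 32·(-667/243))/5 = -494/243.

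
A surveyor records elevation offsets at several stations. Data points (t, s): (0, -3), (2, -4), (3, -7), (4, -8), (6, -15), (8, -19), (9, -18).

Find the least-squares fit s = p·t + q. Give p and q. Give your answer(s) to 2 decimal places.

p = -1.99, q = -1.48

The normal equations are: 210·p + 32·q = -465;  32·p + 7·q = -74.
Δ = 210·7 − 32² = 446.
p = ((-465)·7 − 32·(-74))/446 = -887/446; q = (210·(-74) − 32·(-465))/446 = -330/223.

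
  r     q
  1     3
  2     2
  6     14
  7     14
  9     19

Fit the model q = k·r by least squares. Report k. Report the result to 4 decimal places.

Entries of AᵀA: Σr·r = 171.
Right-hand side: Σr·q = 360.
Hence k = 360 / 171 ≈ 2.10526.

k = 2.1053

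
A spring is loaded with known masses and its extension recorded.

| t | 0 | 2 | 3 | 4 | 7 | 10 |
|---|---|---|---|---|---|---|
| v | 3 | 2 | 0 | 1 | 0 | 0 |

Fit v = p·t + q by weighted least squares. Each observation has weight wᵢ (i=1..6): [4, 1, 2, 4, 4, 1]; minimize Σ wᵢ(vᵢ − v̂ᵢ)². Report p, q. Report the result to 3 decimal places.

Forming XᵀWX = [[382, 62]; [62, 16]] and XᵀWv = [20, 18]ᵀ gives XᵀWX·[p, q]ᵀ = XᵀWv.
det = 382·16 − 62² = 2268.
p = (20·16 − 62·18)/2268 = -199/567; q = (382·18 − 62·20)/2268 = 1409/567.

p = -0.351, q = 2.485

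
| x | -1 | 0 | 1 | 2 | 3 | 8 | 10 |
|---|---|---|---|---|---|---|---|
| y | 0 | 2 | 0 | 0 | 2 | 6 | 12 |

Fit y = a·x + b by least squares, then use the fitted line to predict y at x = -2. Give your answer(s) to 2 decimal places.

ŷ = -2.06

Entries of MᵀM: Σx·x = 179, Σx = 23, Σ1 = 7.
For Mᵀy: Σx·y = 174, Σy = 22.
Normal equations: [[179, 23]; [23, 7]]·[a, b]ᵀ = [174, 22]ᵀ.
det = 179·7 − 23² = 724.
a = (174·7 − 23·22)/724 = 178/181; b = (179·22 − 23·174)/724 = -16/181.
At x = -2: ŷ = (178/181)·(-2) + (-16/181)·(1) = -372/181.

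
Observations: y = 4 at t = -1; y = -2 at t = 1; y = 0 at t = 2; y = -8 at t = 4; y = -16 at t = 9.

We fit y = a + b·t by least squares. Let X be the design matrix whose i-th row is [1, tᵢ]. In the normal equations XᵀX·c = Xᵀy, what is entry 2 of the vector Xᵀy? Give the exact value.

Entry 2 ↔ basis t, so (Xᵀy)_{2} = Σᵢ (t)·yᵢ = (-1)·(4) + (1)·(-2) + (2)·(0) + (4)·(-8) + (9)·(-16) = -182.

-182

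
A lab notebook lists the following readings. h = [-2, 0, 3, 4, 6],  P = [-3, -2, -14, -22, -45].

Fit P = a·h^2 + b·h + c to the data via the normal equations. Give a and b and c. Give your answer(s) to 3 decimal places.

Setting ∂/∂a … = 0 gives: 1649·a + 299·b + 65·c = -2110;  299·a + 65·b + 11·c = -394;  65·a + 11·b + 5·c = -86.
Solving the 3×3 system (Gaussian elimination) gives a = -148/147, b = -172/147, c = -226/147.

a = -1.007, b = -1.170, c = -1.537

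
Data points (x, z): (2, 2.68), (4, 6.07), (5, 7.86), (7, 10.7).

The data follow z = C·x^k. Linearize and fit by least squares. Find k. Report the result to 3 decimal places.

k = 1.119

Taking logs, ln z = k·ln x + ln C, so regress ln z on ln x.
XᵀX = [[8.7791, 5.6348]; [5.6348, 4]], rhs = [11.1139, 7.2212]ᵀ  (here Σln x = 5.6348, Σ(ln x)² = 8.7791, Σln z = 7.2212, Σln x·ln z = 11.1139).
Solving (det = 3.3656): k = 1.11885, ln C = 0.22918.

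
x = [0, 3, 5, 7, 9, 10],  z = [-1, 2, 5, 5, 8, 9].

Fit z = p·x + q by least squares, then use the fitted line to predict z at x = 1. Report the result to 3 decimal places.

ẑ = 0.131

From the data, Σx·x = 264, Σx = 34, Σ1 = 6.
Moment sums: Σx·z = 228, Σz = 28.
So MᵀM·[p, q]ᵀ = Mᵀz: [[264, 34]; [34, 6]]·[p, q]ᵀ = [228, 28]ᵀ.
det = 264·6 − 34² = 428.
p = (228·6 − 34·28)/428 = 104/107; q = (264·28 − 34·228)/428 = -90/107.
At x = 1: ẑ = (104/107)·(1) + (-90/107)·(1) = 14/107.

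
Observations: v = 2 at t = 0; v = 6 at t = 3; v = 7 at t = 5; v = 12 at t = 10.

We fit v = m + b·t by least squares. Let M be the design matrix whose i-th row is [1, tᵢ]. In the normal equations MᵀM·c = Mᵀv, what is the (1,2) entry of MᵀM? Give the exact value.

18

Row 1 ↔ basis 1, column 2 ↔ basis t, so (MᵀM)_{1,2} = Σᵢ t = (1)·(0) + (1)·(3) + (1)·(5) + (1)·(10) = 18.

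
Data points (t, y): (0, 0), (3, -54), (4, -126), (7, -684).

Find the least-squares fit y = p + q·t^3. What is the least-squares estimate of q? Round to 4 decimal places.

q = -1.9950

Normal-equation sums: Σ1 = 4, Σt^3 = 434, Σt^3·t^3 = 122474.
Moment sums: Σy = -864, Σt^3·y = -244134.
So AᵀA·[p, q]ᵀ = Aᵀy: [[4, 434]; [434, 122474]]·[p, q]ᵀ = [-864, -244134]ᵀ.
det = 4·122474 − 434² = 301540.
p = ((-864)·122474 − 434·(-244134))/301540 = 6831/15077; q = (4·(-244134) − 434·(-864))/301540 = -30078/15077.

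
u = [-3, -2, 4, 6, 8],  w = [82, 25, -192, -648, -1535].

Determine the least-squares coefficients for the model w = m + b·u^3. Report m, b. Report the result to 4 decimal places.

m = 0.5827, b = -2.9999

Sums needed: Σ1 = 5, Σu^3 = 757, Σu^3·u^3 = 313689.
Moment sums: Σw = -2268, Σu^3·w = -940590.
det = 5·313689 − 757² = 995396.
m = ((-2268)·313689 − 757·(-940590))/995396 = 289989/497698; b = (5·(-940590) − 757·(-2268))/995396 = -1493037/497698.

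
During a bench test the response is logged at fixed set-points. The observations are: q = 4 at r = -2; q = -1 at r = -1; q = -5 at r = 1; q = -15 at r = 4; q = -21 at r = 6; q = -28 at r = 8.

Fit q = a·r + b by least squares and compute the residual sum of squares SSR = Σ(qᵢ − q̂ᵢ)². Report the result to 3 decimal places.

SSR = 3.193

Normal-equation sums: Σr·r = 122, Σr = 16, Σ1 = 6.
Moment sums: Σr·q = -422, Σq = -66.
Δ = 122·6 − 16² = 476.
a = ((-422)·6 − 16·(-66))/476 = -369/119; b = (122·(-66) − 16·(-422))/476 = -325/119.
Residuals: 9/17, -163/119, 99/119, 16/119, 40/119, -55/119; SSR = 380/119.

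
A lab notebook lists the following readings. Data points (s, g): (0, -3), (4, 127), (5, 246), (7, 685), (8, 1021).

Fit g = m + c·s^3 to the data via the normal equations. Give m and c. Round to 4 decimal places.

m = -2.4720, c = 2.0003

Entries of XᵀX: Σ1 = 5, Σs^3 = 1044, Σs^3·s^3 = 399514.
And Σg = 2076, Σs^3·g = 796585.
det = 5·399514 − 1044² = 907634.
m = (2076·399514 − 1044·796585)/907634 = -1121838/453817; c = (5·796585 − 1044·2076)/907634 = 1815581/907634.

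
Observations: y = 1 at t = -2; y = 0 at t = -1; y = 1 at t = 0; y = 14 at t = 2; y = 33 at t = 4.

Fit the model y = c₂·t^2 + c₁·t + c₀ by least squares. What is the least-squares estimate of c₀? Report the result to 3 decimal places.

From the data, Σt^2·t^2 = 289, Σt^2·t = 63, Σt^2 = 25, Σt·t = 25, Σt = 3, Σ1 = 5.
And Σt^2·y = 588, Σt·y = 158, Σy = 49.
Inverting the 3×3 Gram matrix, [c₂, c₁, c₀]ᵀ = [2231/1876, 5783/1876, 940/469]ᵀ.

c₀ = 2.004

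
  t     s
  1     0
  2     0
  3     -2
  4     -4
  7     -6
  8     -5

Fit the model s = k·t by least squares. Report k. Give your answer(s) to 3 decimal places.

k = -0.727

With design matrix M, MᵀM = [[143]] and Mᵀs = [-104]ᵀ.
k = (-104)/143 = -0.727273.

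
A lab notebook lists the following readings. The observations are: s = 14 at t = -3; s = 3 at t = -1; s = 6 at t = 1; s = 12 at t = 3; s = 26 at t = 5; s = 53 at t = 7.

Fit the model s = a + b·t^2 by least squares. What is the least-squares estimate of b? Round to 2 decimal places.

Normal-equation sums: Σ1 = 6, Σt^2 = 94, Σt^2·t^2 = 3190.
And Σs = 114, Σt^2·s = 3490.
Normal equations: [[6, 94]; [94, 3190]]·[a, b]ᵀ = [114, 3490]ᵀ.
Eliminating b: 3190·(row 1) − 94·(row 2) gives 10304·a = 3190·114 − 94·3490 = 35600, so a = 2225/644.
Then b = (3490 − 94·(2225/644))/3190 = 639/644.

b = 0.99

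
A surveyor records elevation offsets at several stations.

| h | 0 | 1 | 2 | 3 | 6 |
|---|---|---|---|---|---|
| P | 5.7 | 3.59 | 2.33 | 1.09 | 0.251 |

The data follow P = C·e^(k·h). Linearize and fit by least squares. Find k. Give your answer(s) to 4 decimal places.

k = -0.5297

With ln Pᵢ as the transformed response and hᵢ as the regressor:
Σh = 12.0000, Σ(h)² = 50.0000, Σln P = 2.5684, Σh·ln P = -5.0654.
Equations: 50.0000·k + 12.0000·ln C = -5.0654;  12.0000·k + 5·ln C = 2.5684.
Solving (det = 106.0000): k = -0.52969, ln C = 1.78493.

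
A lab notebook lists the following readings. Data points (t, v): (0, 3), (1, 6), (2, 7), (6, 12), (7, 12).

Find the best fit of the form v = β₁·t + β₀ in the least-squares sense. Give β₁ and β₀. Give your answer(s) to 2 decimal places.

Setting ∂/∂β₁ … = 0 gives: 90·β₁ + 16·β₀ = 176;  16·β₁ + 5·β₀ = 40.
det = 90·5 − 16² = 194.
β₁ = (176·5 − 16·40)/194 = 120/97; β₀ = (90·40 − 16·176)/194 = 392/97.

β₁ = 1.24, β₀ = 4.04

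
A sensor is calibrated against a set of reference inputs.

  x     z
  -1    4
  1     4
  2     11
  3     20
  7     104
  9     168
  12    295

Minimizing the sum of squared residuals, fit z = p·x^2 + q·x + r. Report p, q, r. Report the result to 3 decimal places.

p = 2.002, q = 0.424, r = 1.905

Sums needed: Σx^2·x^2 = 29797, Σx^2·x = 2835, Σx^2 = 289, Σx·x = 289, Σx = 33, Σ1 = 7.
Right-hand side: Σx^2·z = 61416, Σx·z = 5862, Σz = 606.
Normal equations: [[29797, 2835, 289]; [2835, 289, 33]; [289, 33, 7]]·[p, q, r]ᵀ = [61416, 5862, 606]ᵀ.
Row-reducing yields p = 22861/11417, q = 4836/11417, r = 21755/11417.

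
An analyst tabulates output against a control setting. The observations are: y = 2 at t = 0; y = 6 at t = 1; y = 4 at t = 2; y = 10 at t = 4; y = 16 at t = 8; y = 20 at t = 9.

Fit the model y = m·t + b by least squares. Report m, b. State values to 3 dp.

m = 1.857, b = 2.238

The normal system AᵀA·[m, b]ᵀ = Aᵀy is [[166, 24]; [24, 6]]·[m, b]ᵀ = [362, 58]ᵀ.
det = 166·6 − 24² = 420.
m = (362·6 − 24·58)/420 = 13/7; b = (166·58 − 24·362)/420 = 47/21.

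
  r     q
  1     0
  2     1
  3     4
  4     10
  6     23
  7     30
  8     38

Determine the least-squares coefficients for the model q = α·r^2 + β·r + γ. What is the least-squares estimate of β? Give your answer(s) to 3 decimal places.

β = 0.846

With design matrix X, XᵀX = [[8147, 1171, 179]; [1171, 179, 31]; [179, 31, 7]] and Xᵀq = [4930, 706, 106]ᵀ.
Row-reducing yields α = 1352/2541, β = 2150/2541, γ = -1872/847.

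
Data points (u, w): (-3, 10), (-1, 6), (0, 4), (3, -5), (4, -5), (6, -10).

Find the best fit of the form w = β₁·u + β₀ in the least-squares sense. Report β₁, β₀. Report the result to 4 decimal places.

β₁ = -2.2783, β₀ = 3.4174

Entries of AᵀA: Σu·u = 71, Σu = 9, Σ1 = 6.
Right-hand side: Σu·w = -131, Σw = 0.
So AᵀA·[β₁, β₀]ᵀ = Aᵀw: [[71, 9]; [9, 6]]·[β₁, β₀]ᵀ = [-131, 0]ᵀ.
Eliminating β₀: 6·(row 1) − 9·(row 2) gives 345·β₁ = 6·(-131) − 9·0 = -786, so β₁ = -262/115.
Then β₀ = (0 − 9·(-262/115))/6 = 393/115.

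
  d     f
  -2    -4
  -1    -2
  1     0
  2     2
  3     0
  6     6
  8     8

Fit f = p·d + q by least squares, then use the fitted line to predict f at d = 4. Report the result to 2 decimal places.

f̂ = 3.24

Sums needed: Σd·d = 119, Σd = 17, Σ1 = 7.
Right-hand side: Σd·f = 114, Σf = 10.
XᵀX·[p, q]ᵀ = Xᵀf becomes [[119, 17]; [17, 7]]·[p, q]ᵀ = [114, 10]ᵀ.
Δ = 119·7 − 17² = 544.
p = (114·7 − 17·10)/544 = 157/136; q = (119·10 − 17·114)/544 = -11/8.
At d = 4: f̂ = (157/136)·(4) + (-11/8)·(1) = 441/136.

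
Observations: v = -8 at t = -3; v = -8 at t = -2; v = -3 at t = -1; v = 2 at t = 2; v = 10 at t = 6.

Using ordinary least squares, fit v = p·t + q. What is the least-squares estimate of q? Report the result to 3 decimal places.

q = -2.226

XᵀX·[p, q]ᵀ = Xᵀv reads: 54·p + 2·q = 107;  2·p + 5·q = -7.
(Σt·t = 54, Σt = 2, Σ1 = 5, Σt·v = 107, Σv = -7.)
Δ = 54·5 − 2² = 266.
p = (107·5 − 2·(-7))/266 = 549/266; q = (54·(-7) − 2·107)/266 = -296/133.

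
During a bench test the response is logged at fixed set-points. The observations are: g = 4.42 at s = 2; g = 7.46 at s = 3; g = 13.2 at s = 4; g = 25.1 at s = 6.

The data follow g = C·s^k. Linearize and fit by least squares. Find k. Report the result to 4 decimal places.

k = 1.6067

Taking logs, ln g = k·ln s + ln C, so regress ln g on ln s.
Σln s = 4.9698, Σ(ln s)² = 6.8196, Σln g = 9.2988, Σln s·ln g = 12.5894.
Equations: 6.8196·k + 4.9698·ln C = 12.5894;  4.9698·k + 4·ln C = 9.2988.
Δ = 6.8196·4 − (4.9698)² = 2.5794; k = (12.5894·4 − 4.9698·9.2988)/2.5794 = 1.60669, ln C = (6.8196·9.2988 − 4.9698·12.5894)/2.5794 = 0.32846.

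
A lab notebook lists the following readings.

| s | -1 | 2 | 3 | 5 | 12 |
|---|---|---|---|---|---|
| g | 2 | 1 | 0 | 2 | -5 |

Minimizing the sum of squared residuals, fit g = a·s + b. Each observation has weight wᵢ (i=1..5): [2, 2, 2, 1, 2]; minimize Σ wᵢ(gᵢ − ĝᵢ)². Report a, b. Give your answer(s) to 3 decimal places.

Forming XᵀWX = [[341, 37]; [37, 9]] and XᵀWg = [-110, -2]ᵀ gives XᵀWX·[a, b]ᵀ = XᵀWg.
Determinant 341·9 − 37² = 1700.
a = ((-110)·9 − 37·(-2))/1700 = -229/425; b = (341·(-2) − 37·(-110))/1700 = 847/425.

a = -0.539, b = 1.993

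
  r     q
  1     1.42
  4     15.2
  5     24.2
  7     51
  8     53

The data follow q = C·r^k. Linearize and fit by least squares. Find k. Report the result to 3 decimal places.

With ln qᵢ as the transformed response and ln rᵢ as the regressor:
Σln r = 7.0211, Σ(ln r)² = 12.6227, Σln q = 14.1604, Σln r·ln q = 24.8077.
Normal system: [[12.6227, 7.0211]; [7.0211, 5]]·[k, ln C]ᵀ = [24.8077, 14.1604]ᵀ.
Slope k = (n·Σln r·ln q − Σln r·Σln q)/(n·Σ(ln r)² − (Σln r)²) = (5·24.8077 − 7.0211·14.1604)/13.8181 = 1.78151; ln C = (Σln q − k·Σln r)/n = 0.33046.

k = 1.782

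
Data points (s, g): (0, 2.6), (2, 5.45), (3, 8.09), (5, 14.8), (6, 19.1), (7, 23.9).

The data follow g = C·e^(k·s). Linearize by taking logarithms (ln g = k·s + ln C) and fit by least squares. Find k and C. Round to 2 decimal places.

k = 0.32, C = 2.83

Linearized form: ln g = k·s + ln C. From the 6 transformed points,
Σs = 23.0000, Σ(s)² = 123.0000, Σln g = 13.5599, Σs·ln g = 63.0515.
Equations: 123.0000·k + 23.0000·ln C = 63.0515;  23.0000·k + 6·ln C = 13.5599.
Slope k = (n·Σs·ln g − Σs·Σln g)/(n·Σ(s)² − (Σs)²) = (6·63.0515 − 23.0000·13.5599)/209.0000 = 0.31785; ln C = (Σln g − k·Σs)/n = 1.04157, so C = exp(1.04157) = 2.83367.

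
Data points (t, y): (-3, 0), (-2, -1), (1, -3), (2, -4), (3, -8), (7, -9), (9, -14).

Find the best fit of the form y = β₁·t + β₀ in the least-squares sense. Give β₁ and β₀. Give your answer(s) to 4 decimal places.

β₁ = -1.1000, β₀ = -2.9000

Normal-equation sums: Σt·t = 157, Σt = 17, Σ1 = 7.
And Σt·y = -222, Σy = -39.
So MᵀM·[β₁, β₀]ᵀ = Mᵀy: [[157, 17]; [17, 7]]·[β₁, β₀]ᵀ = [-222, -39]ᵀ.
Eliminating β₀: 7·(row 1) − 17·(row 2) gives 810·β₁ = 7·(-222) − 17·(-39) = -891, so β₁ = -11/10.
Then β₀ = ((-39) − 17·(-11/10))/7 = -29/10.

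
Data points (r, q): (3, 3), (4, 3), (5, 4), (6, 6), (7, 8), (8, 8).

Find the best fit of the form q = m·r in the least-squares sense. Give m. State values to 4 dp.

m = 0.9899

The normal system MᵀM·[m]ᵀ = Mᵀq is [[199]]·[m]ᵀ = [197]ᵀ.
Hence m = 197 / 199 ≈ 0.98995.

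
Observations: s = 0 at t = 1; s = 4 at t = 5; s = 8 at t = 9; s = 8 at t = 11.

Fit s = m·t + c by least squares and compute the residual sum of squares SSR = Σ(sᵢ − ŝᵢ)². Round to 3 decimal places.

AᵀA·[m, c]ᵀ = Aᵀs reads: 228·m + 26·c = 180;  26·m + 4·c = 20.
Determinant 228·4 − 26² = 236.
m = (180·4 − 26·20)/236 = 50/59; c = (228·20 − 26·180)/236 = -30/59.
Residuals: -20/59, 16/59, 52/59, -48/59; SSR = 96/59.

SSR = 1.627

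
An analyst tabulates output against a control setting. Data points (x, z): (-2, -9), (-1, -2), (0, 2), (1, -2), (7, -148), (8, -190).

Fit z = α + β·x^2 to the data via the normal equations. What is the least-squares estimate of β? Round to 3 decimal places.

Sums needed: Σ1 = 6, Σx^2 = 119, Σx^2·x^2 = 6515.
And Σz = -349, Σx^2·z = -19452.
Determinant 6·6515 − 119² = 24929.
α = ((-349)·6515 − 119·(-19452))/24929 = 41053/24929; β = (6·(-19452) − 119·(-349))/24929 = -75181/24929.

β = -3.016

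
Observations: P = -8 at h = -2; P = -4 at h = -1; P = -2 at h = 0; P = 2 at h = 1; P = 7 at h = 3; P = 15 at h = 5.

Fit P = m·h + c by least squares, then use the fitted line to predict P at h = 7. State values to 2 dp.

Compute the Gram sums: Σh·h = 40, Σh = 6, Σ1 = 6.
Moment sums: Σh·P = 118, ΣP = 10.
So MᵀM·[m, c]ᵀ = MᵀP: [[40, 6]; [6, 6]]·[m, c]ᵀ = [118, 10]ᵀ.
det = 40·6 − 6² = 204.
m = (118·6 − 6·10)/204 = 54/17; c = (40·10 − 6·118)/204 = -77/51.
At h = 7: P̂ = (54/17)·(7) + (-77/51)·(1) = 1057/51.

P̂ = 20.73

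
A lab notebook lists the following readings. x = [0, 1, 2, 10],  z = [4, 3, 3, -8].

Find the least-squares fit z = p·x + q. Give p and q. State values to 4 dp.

p = -1.2351, q = 4.5139

Normal-equation sums: Σx·x = 105, Σx = 13, Σ1 = 4.
Moment sums: Σx·z = -71, Σz = 2.
Normal equations: [[105, 13]; [13, 4]]·[p, q]ᵀ = [-71, 2]ᵀ.
Eliminating q: 4·(row 1) − 13·(row 2) gives 251·p = 4·(-71) − 13·2 = -310, so p = -310/251.
Then q = (2 − 13·(-310/251))/4 = 1133/251.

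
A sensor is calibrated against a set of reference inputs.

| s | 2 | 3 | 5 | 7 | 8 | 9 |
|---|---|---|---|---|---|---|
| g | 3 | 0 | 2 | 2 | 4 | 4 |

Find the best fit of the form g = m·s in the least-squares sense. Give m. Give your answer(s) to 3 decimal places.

m = 0.422

Entries of AᵀA: Σs·s = 232.
For Aᵀg: Σs·g = 98.
Normal equations: [[232]]·[m]ᵀ = [98]ᵀ.
m = 98/232 = 0.422414.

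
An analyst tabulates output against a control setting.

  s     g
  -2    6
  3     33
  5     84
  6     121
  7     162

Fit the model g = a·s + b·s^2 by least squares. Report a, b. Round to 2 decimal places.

a = 2.33, b = 2.96

XᵀX·[a, b]ᵀ = Xᵀg reads: 123·a + 703·b = 2367;  703·a + 4419·b = 14715.
Δ = 123·4419 − 703² = 49328.
a = (2367·4419 − 703·14715)/49328 = 14391/6166; b = (123·14715 − 703·2367)/49328 = 18243/6166.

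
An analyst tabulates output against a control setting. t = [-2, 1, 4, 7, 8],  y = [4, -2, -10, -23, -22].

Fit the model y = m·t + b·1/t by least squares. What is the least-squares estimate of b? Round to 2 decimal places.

b = 1.64

Compute the Gram sums: Σt·t = 134, Σt·1/t = 5, Σ1/t·1/t = 4229/3136.
Right-hand side: Σt·y = -387, Σ1/t·y = -351/28.
det = 134·(4229/3136) − 5² = 244143/1568.
m = ((-387)·(4229/3136) − 5·(-351/28))/(244143/1568) = -160007/54254; b = (134·(-351/28) − 5·(-387))/(244143/1568) = 44464/27127.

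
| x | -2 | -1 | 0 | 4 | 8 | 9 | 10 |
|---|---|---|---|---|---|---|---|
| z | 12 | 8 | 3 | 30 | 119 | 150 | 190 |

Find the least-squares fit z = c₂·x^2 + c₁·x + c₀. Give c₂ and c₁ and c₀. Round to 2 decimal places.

c₂ = 1.98, c₁ = -1.26, c₀ = 3.05

From the data, Σx^2·x^2 = 20930, Σx^2·x = 2296, Σx^2 = 266, Σx·x = 266, Σx = 28, Σ1 = 7.
Moment sums: Σx^2·z = 39302, Σx·z = 4290, Σz = 512.
So MᵀM·[c₂, c₁, c₀]ᵀ = Mᵀz: [[20930, 2296, 266]; [2296, 266, 28]; [266, 28, 7]]·[c₂, c₁, c₀]ᵀ = [39302, 4290, 512]ᵀ.
Inverting the 3×3 Gram matrix, [c₂, c₁, c₀]ᵀ = [955/483, -6691/5313, 5394/1771]ᵀ.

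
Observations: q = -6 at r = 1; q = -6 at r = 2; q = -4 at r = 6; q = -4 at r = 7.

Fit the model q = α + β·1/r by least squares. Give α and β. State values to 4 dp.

α = -3.8771, β = -2.4823

With design matrix X, XᵀX = [[4, 38/21]; [38/21, 1145/882]] and Xᵀq = [-20, -215/21]ᵀ.
det = 4·(1145/882) − (38/21)² = 94/49.
α = ((-20)·(1145/882) − (38/21)·(-215/21))/(94/49) = -1640/423; β = (4·(-215/21) − (38/21)·(-20))/(94/49) = -350/141.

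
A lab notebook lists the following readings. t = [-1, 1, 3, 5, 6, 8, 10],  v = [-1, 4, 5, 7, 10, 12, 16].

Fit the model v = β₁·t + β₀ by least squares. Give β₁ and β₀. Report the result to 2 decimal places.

β₁ = 1.43, β₀ = 1.01

Forming AᵀA = [[236, 32]; [32, 7]] and Aᵀv = [371, 53]ᵀ gives AᵀA·[β₁, β₀]ᵀ = Aᵀv.
det = 236·7 − 32² = 628.
β₁ = (371·7 − 32·53)/628 = 901/628; β₀ = (236·53 − 32·371)/628 = 159/157.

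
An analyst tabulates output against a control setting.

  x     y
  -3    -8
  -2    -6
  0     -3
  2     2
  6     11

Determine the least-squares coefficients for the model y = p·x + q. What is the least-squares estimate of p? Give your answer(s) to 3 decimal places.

p = 2.117

Normal-equation sums: Σx·x = 53, Σx = 3, Σ1 = 5.
For Mᵀy: Σx·y = 106, Σy = -4.
So MᵀM·[p, q]ᵀ = Mᵀy: [[53, 3]; [3, 5]]·[p, q]ᵀ = [106, -4]ᵀ.
Determinant 53·5 − 3² = 256.
p = (106·5 − 3·(-4))/256 = 271/128; q = (53·(-4) − 3·106)/256 = -265/128.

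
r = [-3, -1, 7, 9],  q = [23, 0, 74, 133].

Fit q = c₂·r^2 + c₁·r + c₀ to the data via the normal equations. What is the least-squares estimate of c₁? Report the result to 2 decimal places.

Compute the Gram sums: Σr^2·r^2 = 9044, Σr^2·r = 1044, Σr^2 = 140, Σr·r = 140, Σr = 12, Σ1 = 4.
And Σr^2·q = 14606, Σr·q = 1646, Σq = 230.
Row-reducing yields c₂ = 41/20, c₁ = -202/65, c₀ = -1281/260.

c₁ = -3.11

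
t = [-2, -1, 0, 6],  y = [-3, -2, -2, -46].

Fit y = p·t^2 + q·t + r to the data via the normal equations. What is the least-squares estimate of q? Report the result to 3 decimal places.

q = -1.468

XᵀX·[p, q, r]ᵀ = Xᵀy reads: 1313·p + 207·q + 41·r = -1670;  207·p + 41·q + 3·r = -268;  41·p + 3·q + 4·r = -53.
(Σt^2·t^2 = 1313, Σt^2·t = 207, Σt^2 = 41, Σt·t = 41, Σt = 3, Σ1 = 4, Σt^2·y = -1670, Σt·y = -268, Σy = -53.)
Row-reducing yields p = -1373/1412, q = -10361/7060, r = -3852/1765.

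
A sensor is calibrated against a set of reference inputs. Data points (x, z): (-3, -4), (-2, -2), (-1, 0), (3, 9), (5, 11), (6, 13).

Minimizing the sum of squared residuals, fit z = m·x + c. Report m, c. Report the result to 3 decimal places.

From the data, Σx·x = 84, Σx = 8, Σ1 = 6.
For Mᵀz: Σx·z = 176, Σz = 27.
MᵀM·[m, c]ᵀ = Mᵀz becomes [[84, 8]; [8, 6]]·[m, c]ᵀ = [176, 27]ᵀ.
Determinant 84·6 − 8² = 440.
m = (176·6 − 8·27)/440 = 21/11; c = (84·27 − 8·176)/440 = 43/22.

m = 1.909, c = 1.955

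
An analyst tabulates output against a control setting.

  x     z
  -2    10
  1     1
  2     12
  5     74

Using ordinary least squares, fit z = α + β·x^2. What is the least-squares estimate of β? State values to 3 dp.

β = 3.020

The normal system MᵀM·[α, β]ᵀ = Mᵀz is [[4, 34]; [34, 658]]·[α, β]ᵀ = [97, 1939]ᵀ.
det = 4·658 − 34² = 1476.
α = (97·658 − 34·1939)/1476 = -175/123; β = (4·1939 − 34·97)/1476 = 743/246.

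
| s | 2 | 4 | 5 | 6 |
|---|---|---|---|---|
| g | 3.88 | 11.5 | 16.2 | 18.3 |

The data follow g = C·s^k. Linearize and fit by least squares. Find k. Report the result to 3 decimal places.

Linearized form: ln g = k·ln s + ln C. From the 4 transformed points,
AᵀA = [[8.2030, 5.4806]; [5.4806, 4]], rhs = [14.0164, 9.4901]ᵀ  (here Σln s = 5.4806, Σ(ln s)² = 8.2030, Σln g = 9.4901, Σln s·ln g = 14.0164).
Solving (det = 2.7744): k = 1.46110, ln C = 0.37058.

k = 1.461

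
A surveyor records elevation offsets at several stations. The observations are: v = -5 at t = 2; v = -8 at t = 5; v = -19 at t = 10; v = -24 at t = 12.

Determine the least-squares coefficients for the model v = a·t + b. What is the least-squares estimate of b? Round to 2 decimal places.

From the data, Σt·t = 273, Σt = 29, Σ1 = 4.
And Σt·v = -528, Σv = -56.
AᵀA·[a, b]ᵀ = Aᵀv becomes [[273, 29]; [29, 4]]·[a, b]ᵀ = [-528, -56]ᵀ.
det = 273·4 − 29² = 251.
a = ((-528)·4 − 29·(-56))/251 = -488/251; b = (273·(-56) − 29·(-528))/251 = 24/251.

b = 0.10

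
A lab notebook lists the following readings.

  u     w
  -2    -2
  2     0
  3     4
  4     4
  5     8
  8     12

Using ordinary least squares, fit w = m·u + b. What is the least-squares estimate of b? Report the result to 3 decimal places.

Compute the Gram sums: Σu·u = 122, Σu = 20, Σ1 = 6.
For Mᵀw: Σu·w = 168, Σw = 26.
MᵀM·[m, b]ᵀ = Mᵀw becomes [[122, 20]; [20, 6]]·[m, b]ᵀ = [168, 26]ᵀ.
Eliminating b: 6·(row 1) − 20·(row 2) gives 332·m = 6·168 − 20·26 = 488, so m = 122/83.
Then b = (26 − 20·(122/83))/6 = -47/83.

b = -0.566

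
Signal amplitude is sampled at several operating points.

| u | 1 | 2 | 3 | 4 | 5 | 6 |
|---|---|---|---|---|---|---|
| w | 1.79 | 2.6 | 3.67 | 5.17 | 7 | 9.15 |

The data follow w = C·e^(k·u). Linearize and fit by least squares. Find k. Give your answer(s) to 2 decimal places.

Linearized form: ln w = k·u + ln C. From the 6 transformed points,
Sums: Σu = 21.0000, Σ(u)² = 91.0000, Σln w = 8.6405, Σu·ln w = 35.9774.
Normal system: [[91.0000, 21.0000]; [21.0000, 6]]·[k, ln C]ᵀ = [35.9774, 8.6405]ᵀ.
Solving (det = 105.0000): k = 0.32776, ln C = 0.29292.

k = 0.33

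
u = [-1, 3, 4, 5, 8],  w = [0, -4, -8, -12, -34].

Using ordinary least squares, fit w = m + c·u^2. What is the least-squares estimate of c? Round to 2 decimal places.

Normal-equation sums: Σ1 = 5, Σu^2 = 115, Σu^2·u^2 = 5059.
And Σw = -58, Σu^2·w = -2640.
XᵀX·[m, c]ᵀ = Xᵀw becomes [[5, 115]; [115, 5059]]·[m, c]ᵀ = [-58, -2640]ᵀ.
det = 5·5059 − 115² = 12070.
m = ((-58)·5059 − 115·(-2640))/12070 = 5089/6035; c = (5·(-2640) − 115·(-58))/12070 = -653/1207.

c = -0.54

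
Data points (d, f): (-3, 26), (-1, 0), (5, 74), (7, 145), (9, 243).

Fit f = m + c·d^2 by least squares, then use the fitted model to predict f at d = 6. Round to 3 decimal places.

f̂ = 106.668

From the data, Σ1 = 5, Σd^2 = 165, Σd^2·d^2 = 9669.
And Σf = 488, Σd^2·f = 28872.
Normal equations: [[5, 165]; [165, 9669]]·[m, c]ᵀ = [488, 28872]ᵀ.
Δ = 5·9669 − 165² = 21120.
m = (488·9669 − 165·28872)/21120 = -43/20; c = (5·28872 − 165·488)/21120 = 133/44.
At d = 6: f̂ = (-43/20)·(1) + (133/44)·(36) = 23467/220.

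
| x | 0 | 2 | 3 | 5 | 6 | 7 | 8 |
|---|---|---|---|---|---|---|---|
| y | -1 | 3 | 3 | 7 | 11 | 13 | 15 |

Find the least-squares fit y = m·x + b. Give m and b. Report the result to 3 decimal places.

Entries of MᵀM: Σx·x = 187, Σx = 31, Σ1 = 7.
Right-hand side: Σx·y = 327, Σy = 51.
MᵀM·[m, b]ᵀ = Mᵀy becomes [[187, 31]; [31, 7]]·[m, b]ᵀ = [327, 51]ᵀ.
Eliminating b: 7·(row 1) − 31·(row 2) gives 348·m = 7·327 − 31·51 = 708, so m = 59/29.
Then b = (51 − 31·(59/29))/7 = -50/29.

m = 2.034, b = -1.724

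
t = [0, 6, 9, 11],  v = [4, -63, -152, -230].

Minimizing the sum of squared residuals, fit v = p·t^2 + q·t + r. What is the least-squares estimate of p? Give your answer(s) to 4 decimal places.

Forming MᵀM = [[22498, 2276, 238]; [2276, 238, 26]; [238, 26, 4]] and Mᵀv = [-42410, -4276, -441]ᵀ gives MᵀM·[p, q, r]ᵀ = Mᵀv.
Solving the 3×3 system (Gaussian elimination) gives p = -29413/14604, q = 12431/14604, r = 19727/4868.

p = -2.0140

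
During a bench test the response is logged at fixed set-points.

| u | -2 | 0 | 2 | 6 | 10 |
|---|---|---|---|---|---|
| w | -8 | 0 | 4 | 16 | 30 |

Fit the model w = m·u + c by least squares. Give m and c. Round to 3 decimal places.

From the data, Σu·u = 144, Σu = 16, Σ1 = 5.
Moment sums: Σu·w = 420, Σw = 42.
XᵀX·[m, c]ᵀ = Xᵀw becomes [[144, 16]; [16, 5]]·[m, c]ᵀ = [420, 42]ᵀ.
Eliminating c: 5·(row 1) − 16·(row 2) gives 464·m = 5·420 − 16·42 = 1428, so m = 357/116.
Then c = (42 − 16·(357/116))/5 = -42/29.

m = 3.078, c = -1.448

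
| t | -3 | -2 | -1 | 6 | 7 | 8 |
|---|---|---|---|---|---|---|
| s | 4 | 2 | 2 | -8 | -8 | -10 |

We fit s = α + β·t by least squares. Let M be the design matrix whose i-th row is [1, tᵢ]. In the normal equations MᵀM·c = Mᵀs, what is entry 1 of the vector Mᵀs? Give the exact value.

-18

Entry 1 ↔ basis 1, so (Mᵀs)_{1} = Σᵢ sᵢ = (1)·(4) + (1)·(2) + (1)·(2) + (1)·(-8) + (1)·(-8) + (1)·(-10) = -18.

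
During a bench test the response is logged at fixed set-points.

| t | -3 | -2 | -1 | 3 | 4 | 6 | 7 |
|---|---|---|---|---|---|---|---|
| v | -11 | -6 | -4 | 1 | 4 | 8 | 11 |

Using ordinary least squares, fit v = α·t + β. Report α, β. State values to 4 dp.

α = 1.9479, β = -3.4673

With design matrix X, XᵀX = [[124, 14]; [14, 7]] and Xᵀv = [193, 3]ᵀ.
Δ = 124·7 − 14² = 672.
α = (193·7 − 14·3)/672 = 187/96; β = (124·3 − 14·193)/672 = -1165/336.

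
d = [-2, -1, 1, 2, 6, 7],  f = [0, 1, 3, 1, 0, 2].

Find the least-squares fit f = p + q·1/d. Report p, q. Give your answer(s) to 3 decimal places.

p = 1.117, q = 0.958

Setting ∂/∂p … = 0 gives: 6·p + (13/42)·q = 7;  (13/42)·p + (4495/1764)·q = 39/14.
(Σ1 = 6, Σ1/d = 13/42, Σ1/d·1/d = 4495/1764, Σf = 7, Σ1/d·f = 39/14.)
Eliminating q: (4495/1764)·(row 1) − (13/42)·(row 2) gives (26801/1764)·p = (4495/1764)·7 − (13/42)·(39/14) = 7486/441, so p = 29944/26801.
Then q = ((39/14) − (13/42)·(29944/26801))/(4495/1764) = 25662/26801.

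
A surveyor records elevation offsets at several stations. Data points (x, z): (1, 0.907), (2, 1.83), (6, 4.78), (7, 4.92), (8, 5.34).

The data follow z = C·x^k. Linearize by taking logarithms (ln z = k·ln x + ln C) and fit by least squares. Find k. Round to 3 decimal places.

Linearized form: ln z = k·ln x + ln C. From the 5 transformed points,
Over the data: Σln x = 6.5103, Σ(ln x)² = 11.8015, Σln z = 5.3397, Σln x·ln z = 9.8060.
Normal system: [[11.8015, 6.5103]; [6.5103, 5]]·[k, ln C]ᵀ = [9.8060, 5.3397]ᵀ.
Slope k = (n·Σln x·ln z − Σln x·Σln z)/(n·Σ(ln x)² − (Σln x)²) = (5·9.8060 − 6.5103·5.3397)/16.6240 = 0.85822; ln C = (Σln z − k·Σln x)/n = -0.04951.

k = 0.858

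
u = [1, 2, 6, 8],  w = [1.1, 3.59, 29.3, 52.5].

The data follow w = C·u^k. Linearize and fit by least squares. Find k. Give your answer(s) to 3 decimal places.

Let Y = ln w. Fitting Y = k·ln u + ln C by least squares:
AᵀA = [[8.0149, 4.5643]; [4.5643, 4]], rhs = [15.1741, 8.7119]ᵀ  (here Σln u = 4.5643, Σ(ln u)² = 8.0149, Σln w = 8.7119, Σln u·ln w = 15.1741).
Solving (det = 11.2265): k = 1.86455, ln C = 0.05036.

k = 1.865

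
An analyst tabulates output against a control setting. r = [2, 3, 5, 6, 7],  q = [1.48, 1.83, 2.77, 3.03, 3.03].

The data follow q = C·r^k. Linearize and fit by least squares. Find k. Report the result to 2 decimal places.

With ln qᵢ as the transformed response and ln rᵢ as the regressor:
Σln r = 7.1389, Σ(ln r)² = 11.2747, Σln q = 4.2323, Σln r·ln q = 6.7189.
Normal system: [[11.2747, 7.1389]; [7.1389, 5]]·[k, ln C]ᵀ = [6.7189, 4.2323]ᵀ.
Slope k = (n·Σln r·ln q − Σln r·Σln q)/(n·Σ(ln r)² − (Σln r)²) = (5·6.7189 − 7.1389·4.2323)/5.4099 = 0.62483; ln C = (Σln q − k·Σln r)/n = -0.04565.

k = 0.62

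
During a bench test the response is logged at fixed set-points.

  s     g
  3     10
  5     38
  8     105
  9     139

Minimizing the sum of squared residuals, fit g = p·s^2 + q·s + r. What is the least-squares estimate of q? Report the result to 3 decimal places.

q = -2.730

Forming MᵀM = [[11363, 1393, 179]; [1393, 179, 25]; [179, 25, 4]] and Mᵀg = [19019, 2311, 292]ᵀ gives MᵀM·[p, q, r]ᵀ = Mᵀg.
Solving the 3×3 system (Gaussian elimination) gives p = 1415/708, q = -1933/708, r = 37/59.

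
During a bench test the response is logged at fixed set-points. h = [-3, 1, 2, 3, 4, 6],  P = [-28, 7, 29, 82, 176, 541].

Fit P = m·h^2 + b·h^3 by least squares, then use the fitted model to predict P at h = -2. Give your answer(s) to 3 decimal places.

From the data, Σh^2·h^2 = 1731, Σh^2·h^3 = 8833, Σh^3·h^3 = 52275.
For MᵀP: Σh^2·P = 22901, Σh^3·P = 131329.
MᵀM·[m, b]ᵀ = MᵀP becomes [[1731, 8833]; [8833, 52275]]·[m, b]ᵀ = [22901, 131329]ᵀ.
Eliminating b: 52275·(row 1) − 8833·(row 2) gives 12466136·m = 52275·22901 − 8833·131329 = 37120718, so m = 18560359/6233068.
Then b = (131329 − 8833·(18560359/6233068))/52275 = 12522983/6233068.
At h = -2: P̂ = (18560359/6233068)·(4) + (12522983/6233068)·(-8) = -6485607/1558267.

P̂ = -4.162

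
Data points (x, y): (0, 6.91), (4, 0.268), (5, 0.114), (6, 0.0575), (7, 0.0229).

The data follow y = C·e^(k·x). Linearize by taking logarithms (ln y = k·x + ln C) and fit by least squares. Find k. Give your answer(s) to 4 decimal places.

With ln yᵢ as the transformed response and xᵢ as the regressor:
AᵀA = [[126.0000, 22.0000]; [22.0000, 5]], rhs = [-59.6970, -8.1879]ᵀ  (here Σx = 22.0000, Σ(x)² = 126.0000, Σln y = -8.1879, Σx·ln y = -59.6970).
Slope k = (n·Σx·ln y − Σx·Σln y)/(n·Σ(x)² − (Σx)²) = (5·-59.6970 − 22.0000·-8.1879)/146.0000 = -0.81062; ln C = (Σln y − k·Σx)/n = 1.92913.

k = -0.8106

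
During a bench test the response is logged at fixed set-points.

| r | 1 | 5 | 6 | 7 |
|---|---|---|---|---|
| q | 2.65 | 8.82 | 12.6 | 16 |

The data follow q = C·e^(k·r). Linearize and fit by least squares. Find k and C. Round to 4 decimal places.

Taking logs, ln q = k·r + ln C, so regress ln q on r.
XᵀX = [[111.0000, 19.0000]; [19.0000, 4]], rhs = [46.4700, 8.4579]ᵀ  (here Σr = 19.0000, Σ(r)² = 111.0000, Σln q = 8.4579, Σr·ln q = 46.4700).
Δ = 111.0000·4 − (19.0000)² = 83.0000; k = (46.4700·4 − 19.0000·8.4579)/83.0000 = 0.30338, ln C = (111.0000·8.4579 − 19.0000·46.4700)/83.0000 = 0.67342, so C = exp(0.67342) = 1.96093.

k = 0.3034, C = 1.9609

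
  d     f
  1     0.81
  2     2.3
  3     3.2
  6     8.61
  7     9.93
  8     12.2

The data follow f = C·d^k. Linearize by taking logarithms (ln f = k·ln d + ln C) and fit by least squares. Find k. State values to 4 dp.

With ln fᵢ as the transformed response and ln dᵢ as the regressor:
XᵀX = [[13.0084, 7.6089]; [7.6089, 6]], rhs = [15.3812, 8.7353]ᵀ  (here Σln d = 7.6089, Σ(ln d)² = 13.0084, Σln f = 8.7353, Σln d·ln f = 15.3812).
Δ = 13.0084·6 − (7.6089)² = 20.1558; k = (15.3812·6 − 7.6089·8.7353)/20.1558 = 1.28112, ln C = (13.0084·8.7353 − 7.6089·15.3812)/20.1558 = -0.16877.

k = 1.2811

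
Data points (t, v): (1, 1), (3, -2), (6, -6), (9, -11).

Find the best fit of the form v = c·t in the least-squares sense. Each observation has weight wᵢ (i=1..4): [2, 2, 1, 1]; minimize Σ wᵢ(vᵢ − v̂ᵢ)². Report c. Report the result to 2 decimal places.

c = -1.06

Entries of AᵀWA: Σwᵢ·t·t = 137.
Moment sums: Σwᵢ·t·v = -145.
So AᵀWA·[c]ᵀ = AᵀWv: [[137]]·[c]ᵀ = [-145]ᵀ.
c = (-145)/137 = -1.05839.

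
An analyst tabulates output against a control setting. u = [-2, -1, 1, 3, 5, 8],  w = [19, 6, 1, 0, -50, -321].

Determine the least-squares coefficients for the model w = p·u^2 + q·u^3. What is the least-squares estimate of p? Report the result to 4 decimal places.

From the data, Σu^2·u^2 = 4820, Σu^2·u^3 = 36104, Σu^3·u^3 = 278564.
Moment sums: Σu^2·w = -21711, Σu^3·w = -170759.
XᵀX·[p, q]ᵀ = Xᵀw becomes [[4820, 36104]; [36104, 278564]]·[p, q]ᵀ = [-21711, -170759]ᵀ.
Eliminating q: 278564·(row 1) − 36104·(row 2) gives 39179664·p = 278564·(-21711) − 36104·(-170759) = 117179932, so p = 29294983/9794916.
Then q = ((-170759) − 36104·(29294983/9794916))/278564 = -9801109/9794916.

p = 2.9908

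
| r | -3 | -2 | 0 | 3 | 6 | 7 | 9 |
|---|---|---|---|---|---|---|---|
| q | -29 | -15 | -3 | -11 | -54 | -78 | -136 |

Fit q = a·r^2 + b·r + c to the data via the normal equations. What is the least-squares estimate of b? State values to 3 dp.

Normal-equation sums: Σr^2·r^2 = 10436, Σr^2·r = 1280, Σr^2 = 188, Σr·r = 188, Σr = 20, Σ1 = 7.
Right-hand side: Σr^2·q = -17202, Σr·q = -2010, Σq = -326.
So AᵀA·[a, b, c]ᵀ = Aᵀq: [[10436, 1280, 188]; [1280, 188, 20]; [188, 20, 7]]·[a, b, c]ᵀ = [-17202, -2010, -326]ᵀ.
Inverting the 3×3 Gram matrix, [a, b, c]ᵀ = [-88687/44646, 135475/44646, -2010/1063]ᵀ.

b = 3.034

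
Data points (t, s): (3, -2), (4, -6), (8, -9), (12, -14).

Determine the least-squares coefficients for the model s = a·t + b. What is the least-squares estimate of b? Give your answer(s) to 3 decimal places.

With design matrix A, AᵀA = [[233, 27]; [27, 4]] and Aᵀs = [-270, -31]ᵀ.
Determinant 233·4 − 27² = 203.
a = ((-270)·4 − 27·(-31))/203 = -243/203; b = (233·(-31) − 27·(-270))/203 = 67/203.

b = 0.330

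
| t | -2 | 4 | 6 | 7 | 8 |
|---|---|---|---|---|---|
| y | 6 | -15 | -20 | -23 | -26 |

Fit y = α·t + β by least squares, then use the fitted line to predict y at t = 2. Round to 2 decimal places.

ŷ = -7.28

Sums needed: Σt·t = 169, Σt = 23, Σ1 = 5.
Right-hand side: Σt·y = -561, Σy = -78.
So XᵀX·[α, β]ᵀ = Xᵀy: [[169, 23]; [23, 5]]·[α, β]ᵀ = [-561, -78]ᵀ.
Eliminating β: 5·(row 1) − 23·(row 2) gives 316·α = 5·(-561) − 23·(-78) = -1011, so α = -1011/316.
Then β = ((-78) − 23·(-1011/316))/5 = -279/316.
At t = 2: ŷ = (-1011/316)·(2) + (-279/316)·(1) = -2301/316.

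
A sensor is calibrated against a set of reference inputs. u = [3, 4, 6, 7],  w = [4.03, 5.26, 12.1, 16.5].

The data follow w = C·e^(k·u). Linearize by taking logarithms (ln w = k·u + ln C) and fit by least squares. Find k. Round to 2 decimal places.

Let Y = ln w. Fitting Y = k·u + ln C by least squares:
Over the data: Σu = 20.0000, Σ(u)² = 110.0000, Σln w = 8.3505, Σu·ln w = 45.4046.
Normal system: [[110.0000, 20.0000]; [20.0000, 4]]·[k, ln C]ᵀ = [45.4046, 8.3505]ᵀ.
Slope k = (n·Σu·ln w − Σu·Σln w)/(n·Σ(u)² − (Σu)²) = (4·45.4046 − 20.0000·8.3505)/40.0000 = 0.36523; ln C = (Σln w − k·Σu)/n = 0.26148.

k = 0.37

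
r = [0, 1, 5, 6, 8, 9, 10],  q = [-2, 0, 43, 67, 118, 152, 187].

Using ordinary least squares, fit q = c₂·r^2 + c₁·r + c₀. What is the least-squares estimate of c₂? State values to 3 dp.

The normal system MᵀM·[c₂, c₁, c₀]ᵀ = Mᵀq is [[22579, 2583, 307]; [2583, 307, 39]; [307, 39, 7]]·[c₂, c₁, c₀]ᵀ = [42051, 4799, 565]ᵀ.
Row-reducing yields c₂ = 47591/24654, c₁ = -1522/4109, c₀ = -46397/24654.

c₂ = 1.930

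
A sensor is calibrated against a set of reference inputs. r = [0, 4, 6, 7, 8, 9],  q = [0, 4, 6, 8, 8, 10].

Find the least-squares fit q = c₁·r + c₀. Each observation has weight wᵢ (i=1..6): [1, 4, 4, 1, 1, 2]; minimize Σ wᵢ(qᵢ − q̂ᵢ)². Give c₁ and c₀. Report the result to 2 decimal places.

XᵀWX·[c₁, c₀]ᵀ = XᵀWq reads: 483·c₁ + 73·c₀ = 508;  73·c₁ + 13·c₀ = 76.
(Σwᵢ·r·r = 483, Σwᵢ·r = 73, Σwᵢ·1 = 13, Σwᵢ·r·q = 508, Σwᵢ·q = 76.)
Δ = 483·13 − 73² = 950.
c₁ = (508·13 − 73·76)/950 = 528/475; c₀ = (483·76 − 73·508)/950 = -188/475.

c₁ = 1.11, c₀ = -0.40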